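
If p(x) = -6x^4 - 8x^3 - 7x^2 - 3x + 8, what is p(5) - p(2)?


p(5) = -4932
p(2) = -186
p(5) - p(2) = -4932 + 186 = -4746


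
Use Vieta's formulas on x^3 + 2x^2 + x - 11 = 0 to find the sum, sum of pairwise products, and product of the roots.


Monic cubic x^3+bx^2+cx+d=0: sum=-b, pairwise sum=c, product=-d.
b=2, c=1, d=-11
r1+r2+r3 = -2
r1r2+r1r3+r2r3 = 1
r1r2r3 = 11


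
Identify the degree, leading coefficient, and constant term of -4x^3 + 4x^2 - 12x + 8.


Highest power of x is 3, with coefficient -4. Constant term is 8.
Degree = 3, leading coefficient = -4, constant term = 8


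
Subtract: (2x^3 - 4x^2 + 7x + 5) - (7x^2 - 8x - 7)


Distribute the minus sign:
  (2x^3 - 4x^2 + 7x + 5)
- (7x^2 - 8x - 7)
Negate second polynomial: -7x^2 + 8x + 7
Add: 2x^3 - 11x^2 + 15x + 12


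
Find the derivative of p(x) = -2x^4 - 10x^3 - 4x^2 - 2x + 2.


Apply the power rule term by term:
  d/dx(-2x^4) = -8x^3
  d/dx(-10x^3) = -30x^2
  d/dx(-4x^2) = -8x
  d/dx(-2x) = -2
  d/dx(2) = 0
p'(x) = -8x^3 - 30x^2 - 8x - 2


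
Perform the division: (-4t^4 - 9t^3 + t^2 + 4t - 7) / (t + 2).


(-4t^4 - 9t^3 + t^2 + 4t - 7) / (t + 2)
Step 1: -4t^3 * (t + 2) = -4t^4 - 8t^3; subtract.
Step 2: -t^2 * (t + 2) = -t^3 - 2t^2; subtract.
Step 3: 3t * (t + 2) = 3t^2 + 6t; subtract.
Step 4: -2 * (t + 2) = -2t - 4; subtract.
Quotient: -4t^3 - t^2 + 3t - 2, Remainder: -3


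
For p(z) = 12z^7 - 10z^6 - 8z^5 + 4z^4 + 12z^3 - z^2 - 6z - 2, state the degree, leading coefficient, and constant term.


Highest power of z is 7, with coefficient 12. Constant term is -2.
Degree = 7, leading coefficient = 12, constant term = -2


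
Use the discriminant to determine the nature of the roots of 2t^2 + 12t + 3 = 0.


D = b^2 - 4ac = (12)^2 - 4(2)(3) = 144 - 24 = 120
Since D > 0: two distinct irrational roots


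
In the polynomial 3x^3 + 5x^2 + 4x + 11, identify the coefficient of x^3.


Read off the coefficient of x^3: 3


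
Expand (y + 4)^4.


Expand (y + 4)^4 by repeated multiplication:
  (y + 4)^2 = y^2 + 8y + 16
  (y + 4)^3 = y^3 + 12y^2 + 48y + 64
= y^4 + 16y^3 + 96y^2 + 256y + 256


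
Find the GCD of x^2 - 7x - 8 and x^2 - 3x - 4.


Factor each:
  x^2 - 7x - 8 = (x + 1)(x - 8)
  x^2 - 3x - 4 = (x + 1)(x - 4)
Common monic factor: x + 1


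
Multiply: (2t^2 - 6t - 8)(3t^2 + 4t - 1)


Distribute each term of the first polynomial:
  (2t^2)(3t^2 + 4t - 1) = 6t^4 + 8t^3 - 2t^2
  (-6t)(3t^2 + 4t - 1) = -18t^3 - 24t^2 + 6t
  (-8)(3t^2 + 4t - 1) = -24t^2 - 32t + 8
Sum: 6t^4 - 10t^3 - 50t^2 - 26t + 8


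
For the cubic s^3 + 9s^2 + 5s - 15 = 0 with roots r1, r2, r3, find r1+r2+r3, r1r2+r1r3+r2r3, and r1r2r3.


Monic cubic s^3+bs^2+cs+d=0: sum=-b, pairwise sum=c, product=-d.
b=9, c=5, d=-15
r1+r2+r3 = -9
r1r2+r1r3+r2r3 = 5
r1r2r3 = 15


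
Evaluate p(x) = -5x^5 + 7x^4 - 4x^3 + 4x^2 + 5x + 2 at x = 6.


Using direct substitution:
  -5 * (6)^5 = -38880
  7 * (6)^4 = 9072
  -4 * (6)^3 = -864
  4 * (6)^2 = 144
  5 * (6)^1 = 30
  constant: 2
Sum = -38880 + 9072 - 864 + 144 + 30 + 2 = -30496


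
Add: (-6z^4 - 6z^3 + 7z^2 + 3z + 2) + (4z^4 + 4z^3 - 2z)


Align terms by degree and add:
  -6z^4 - 6z^3 + 7z^2 + 3z + 2
+ 4z^4 + 4z^3 - 2z
= -2z^4 - 2z^3 + 7z^2 + z + 2


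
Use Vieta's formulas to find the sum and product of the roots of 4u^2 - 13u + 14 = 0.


For au^2+bu+c=0: sum = -b/a, product = c/a.
a=4, b=-13, c=14
Sum = -(-13)/4 = 13/4
Product = (14)/4 = 7/2


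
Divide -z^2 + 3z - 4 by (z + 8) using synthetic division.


Synthetic division with c = -8. Coefficients: -1, 3, -4
Bring down -1.
  -1 * -8 = 8; 8 + 3 = 11
  11 * -8 = -88; -88 - 4 = -92
Quotient: -z + 11, Remainder: -92


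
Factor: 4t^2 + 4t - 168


Roots satisfy r1 + r2 = -b/a = -1 and r1*r2 = c/a = -42.
So r1 = -7, r2 = 6.
4t^2 + 4t - 168 = 4(t - r1)(t - r2) = 4(t + 7)(t - 6)


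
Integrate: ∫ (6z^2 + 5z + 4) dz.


Reverse power rule on each term:
  ∫ 6z^2 dz = 2z^3
  ∫ 5z dz = (5/2)z^2
  ∫ 4 dz = 4z
F(z) = 2z^3 + (5/2)z^2 + 4z + C


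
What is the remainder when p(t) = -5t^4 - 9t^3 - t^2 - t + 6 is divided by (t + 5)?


By the Remainder Theorem, the remainder equals p(-5):
  -5*(-5)^4 = -3125
  -9*(-5)^3 = 1125
  -1*(-5)^2 = -25
  -1*(-5)^1 = 5
  constant: 6
Sum: -3125 + 1125 - 25 + 5 + 6 = -2014


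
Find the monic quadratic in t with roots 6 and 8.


p(t) = (t - 6)(t - 8)
Expand: t^2 - 14t + 48


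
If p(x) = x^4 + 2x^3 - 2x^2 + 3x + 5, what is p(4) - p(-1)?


p(4) = 369
p(-1) = -1
p(4) - p(-1) = 369 + 1 = 370


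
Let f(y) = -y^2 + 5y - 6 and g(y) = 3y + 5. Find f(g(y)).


Substitute g(y) into f:
f(g(y)) = -1*(3y + 5)^2 + 5*(3y + 5) + (-6)
(3y + 5)^2 = 9y^2 + 30y + 25
Expand and combine: -9y^2 - 15y - 6


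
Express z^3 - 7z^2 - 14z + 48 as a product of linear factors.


Try integer roots (divisors of 48). z=8: p(8)=0.
Divide out (z - 8): quotient is z^2 + z - 6.
Factor the quadratic: (z + 3)(z - 2)
Result: (z - 8)(z + 3)(z - 2)


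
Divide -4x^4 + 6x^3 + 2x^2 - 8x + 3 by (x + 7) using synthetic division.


Synthetic division with c = -7. Coefficients: -4, 6, 2, -8, 3
Bring down -4.
  -4 * -7 = 28; 28 + 6 = 34
  34 * -7 = -238; -238 + 2 = -236
  -236 * -7 = 1652; 1652 - 8 = 1644
  1644 * -7 = -11508; -11508 + 3 = -11505
Quotient: -4x^3 + 34x^2 - 236x + 1644, Remainder: -11505


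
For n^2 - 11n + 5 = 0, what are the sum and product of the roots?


For an^2+bn+c=0: sum = -b/a, product = c/a.
a=1, b=-11, c=5
Sum = -(-11)/1 = 11
Product = (5)/1 = 5


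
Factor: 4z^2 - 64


Roots satisfy r1 + r2 = -b/a = 0 and r1*r2 = c/a = -16.
So r1 = -4, r2 = 4.
4z^2 - 64 = 4(z - r1)(z - r2) = 4(z + 4)(z - 4)


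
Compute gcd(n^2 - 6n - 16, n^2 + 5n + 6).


Factor each:
  n^2 - 6n - 16 = (n + 2)(n - 8)
  n^2 + 5n + 6 = (n + 2)(n + 3)
Common monic factor: n + 2


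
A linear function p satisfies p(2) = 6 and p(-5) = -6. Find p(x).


p(x) = mx + b. Using p(2)=6, p(-5)=-6:
m = (6 + 6)/(2 + 5) = 12/7 = 12/7
b = 6 - m*(2) = 6 - 24/7 = 18/7
p(x) = (12/7)x + (18/7)


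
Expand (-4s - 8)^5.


Expand (-4s - 8)^5 by repeated multiplication:
  (-4s - 8)^2 = 16s^2 + 64s + 64
  (-4s - 8)^3 = -64s^3 - 384s^2 - 768s - 512
  (-4s - 8)^4 = 256s^4 + 2048s^3 + 6144s^2 + 8192s + 4096
= -1024s^5 - 10240s^4 - 40960s^3 - 81920s^2 - 81920s - 32768


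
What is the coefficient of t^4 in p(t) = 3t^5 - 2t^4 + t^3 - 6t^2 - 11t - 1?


Read off the coefficient of t^4: -2


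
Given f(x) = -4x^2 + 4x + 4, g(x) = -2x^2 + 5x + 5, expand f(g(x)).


Substitute g(x) into f:
f(g(x)) = -4*(-2x^2 + 5x + 5)^2 + 4*(-2x^2 + 5x + 5) + 4
(-2x^2 + 5x + 5)^2 = 4x^4 - 20x^3 + 5x^2 + 50x + 25
Expand and combine: -16x^4 + 80x^3 - 28x^2 - 180x - 76


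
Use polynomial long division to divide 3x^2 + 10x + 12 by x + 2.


(3x^2 + 10x + 12) / (x + 2)
Step 1: 3x * (x + 2) = 3x^2 + 6x; subtract.
Step 2: 4 * (x + 2) = 4x + 8; subtract.
Quotient: 3x + 4, Remainder: 4


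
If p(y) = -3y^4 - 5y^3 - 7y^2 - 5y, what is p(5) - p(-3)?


p(5) = -2700
p(-3) = -156
p(5) - p(-3) = -2700 + 156 = -2544


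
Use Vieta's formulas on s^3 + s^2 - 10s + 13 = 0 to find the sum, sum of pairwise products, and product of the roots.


Monic cubic s^3+bs^2+cs+d=0: sum=-b, pairwise sum=c, product=-d.
b=1, c=-10, d=13
r1+r2+r3 = -1
r1r2+r1r3+r2r3 = -10
r1r2r3 = -13


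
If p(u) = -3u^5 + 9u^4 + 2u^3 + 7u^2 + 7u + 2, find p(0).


Using direct substitution:
  -3 * (0)^5 = 0
  9 * (0)^4 = 0
  2 * (0)^3 = 0
  7 * (0)^2 = 0
  7 * (0)^1 = 0
  constant: 2
Sum = 0 + 0 + 0 + 0 + 0 + 2 = 2


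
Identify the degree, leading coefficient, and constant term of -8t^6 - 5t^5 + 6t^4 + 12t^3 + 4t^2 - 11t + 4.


Highest power of t is 6, with coefficient -8. Constant term is 4.
Degree = 6, leading coefficient = -8, constant term = 4


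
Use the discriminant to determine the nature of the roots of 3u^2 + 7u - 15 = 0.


D = b^2 - 4ac = (7)^2 - 4(3)(-15) = 49 + 180 = 229
Since D > 0: two distinct irrational roots


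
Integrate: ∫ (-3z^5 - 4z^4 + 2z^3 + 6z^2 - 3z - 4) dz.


Reverse power rule on each term:
  ∫ -3z^5 dz = -(1/2)z^6
  ∫ -4z^4 dz = -(4/5)z^5
  ∫ 2z^3 dz = (1/2)z^4
  ∫ 6z^2 dz = 2z^3
  ∫ -3z dz = -(3/2)z^2
  ∫ -4 dz = -4z
F(z) = -(1/2)z^6 - (4/5)z^5 + (1/2)z^4 + 2z^3 - (3/2)z^2 - 4z + C


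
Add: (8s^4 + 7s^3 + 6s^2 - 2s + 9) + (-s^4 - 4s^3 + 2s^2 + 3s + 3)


Align terms by degree and add:
  8s^4 + 7s^3 + 6s^2 - 2s + 9
  -s^4 - 4s^3 + 2s^2 + 3s + 3
= 7s^4 + 3s^3 + 8s^2 + s + 12


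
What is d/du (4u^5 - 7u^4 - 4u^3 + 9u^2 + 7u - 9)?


Apply the power rule term by term:
  d/du(4u^5) = 20u^4
  d/du(-7u^4) = -28u^3
  d/du(-4u^3) = -12u^2
  d/du(9u^2) = 18u
  d/du(7u) = 7
  d/du(-9) = 0
p'(u) = 20u^4 - 28u^3 - 12u^2 + 18u + 7


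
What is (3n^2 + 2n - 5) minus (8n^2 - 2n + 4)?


Distribute the minus sign:
  (3n^2 + 2n - 5)
- (8n^2 - 2n + 4)
Negate second polynomial: -8n^2 + 2n - 4
Add: -5n^2 + 4n - 9


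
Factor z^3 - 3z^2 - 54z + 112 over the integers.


Try integer roots (divisors of 112). z=8: p(8)=0.
Divide out (z - 8): quotient is z^2 + 5z - 14.
Factor the quadratic: (z + 7)(z - 2)
Result: (z - 8)(z + 7)(z - 2)


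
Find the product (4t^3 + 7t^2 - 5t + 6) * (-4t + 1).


Distribute each term of the first polynomial:
  (4t^3)(-4t + 1) = -16t^4 + 4t^3
  (7t^2)(-4t + 1) = -28t^3 + 7t^2
  (-5t)(-4t + 1) = 20t^2 - 5t
  (6)(-4t + 1) = -24t + 6
Sum: -16t^4 - 24t^3 + 27t^2 - 29t + 6


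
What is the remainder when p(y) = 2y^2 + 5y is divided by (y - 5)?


By the Remainder Theorem, the remainder equals p(5):
  2*(5)^2 = 50
  5*(5)^1 = 25
  constant: 0
Sum: 50 + 25 + 0 = 75


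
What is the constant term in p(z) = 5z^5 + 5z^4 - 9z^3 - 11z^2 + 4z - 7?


Read off the constant term: -7


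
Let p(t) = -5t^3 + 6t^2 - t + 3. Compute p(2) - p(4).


p(2) = -15
p(4) = -225
p(2) - p(4) = -15 + 225 = 210


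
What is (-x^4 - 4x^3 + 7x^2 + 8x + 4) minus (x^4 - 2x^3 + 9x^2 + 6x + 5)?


Distribute the minus sign:
  (-x^4 - 4x^3 + 7x^2 + 8x + 4)
- (x^4 - 2x^3 + 9x^2 + 6x + 5)
Negate second polynomial: -x^4 + 2x^3 - 9x^2 - 6x - 5
Add: -2x^4 - 2x^3 - 2x^2 + 2x - 1


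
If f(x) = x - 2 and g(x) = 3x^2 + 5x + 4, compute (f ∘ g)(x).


Substitute g(x) into f:
f(g(x)) = 1*(3x^2 + 5x + 4) + (-2)
Expand and combine: 3x^2 + 5x + 2


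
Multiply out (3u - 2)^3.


Expand (3u - 2)^3 by repeated multiplication:
  (3u - 2)^2 = 9u^2 - 12u + 4
= 27u^3 - 54u^2 + 36u - 8


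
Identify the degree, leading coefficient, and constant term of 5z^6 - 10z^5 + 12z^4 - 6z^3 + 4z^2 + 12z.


Highest power of z is 6, with coefficient 5. Constant term is 0.
Degree = 6, leading coefficient = 5, constant term = 0


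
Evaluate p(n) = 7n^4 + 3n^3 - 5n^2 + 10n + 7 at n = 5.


Using direct substitution:
  7 * (5)^4 = 4375
  3 * (5)^3 = 375
  -5 * (5)^2 = -125
  10 * (5)^1 = 50
  constant: 7
Sum = 4375 + 375 - 125 + 50 + 7 = 4682


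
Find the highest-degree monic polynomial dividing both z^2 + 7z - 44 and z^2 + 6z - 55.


Factor each:
  z^2 + 7z - 44 = (z + 11)(z - 4)
  z^2 + 6z - 55 = (z + 11)(z - 5)
Common monic factor: z + 11


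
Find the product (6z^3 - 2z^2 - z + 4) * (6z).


Distribute each term of the first polynomial:
  (6z^3)(6z) = 36z^4
  (-2z^2)(6z) = -12z^3
  (-z)(6z) = -6z^2
  (4)(6z) = 24z
Sum: 36z^4 - 12z^3 - 6z^2 + 24z


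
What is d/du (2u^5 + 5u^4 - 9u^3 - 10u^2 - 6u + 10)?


Apply the power rule term by term:
  d/du(2u^5) = 10u^4
  d/du(5u^4) = 20u^3
  d/du(-9u^3) = -27u^2
  d/du(-10u^2) = -20u
  d/du(-6u) = -6
  d/du(10) = 0
p'(u) = 10u^4 + 20u^3 - 27u^2 - 20u - 6


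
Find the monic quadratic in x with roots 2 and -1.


p(x) = (x - 2)(x + 1)
Expand: x^2 - x - 2


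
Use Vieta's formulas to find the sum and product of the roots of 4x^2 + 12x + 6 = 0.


For ax^2+bx+c=0: sum = -b/a, product = c/a.
a=4, b=12, c=6
Sum = -(12)/4 = -3
Product = (6)/4 = 3/2


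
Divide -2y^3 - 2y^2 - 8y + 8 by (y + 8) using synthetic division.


Synthetic division with c = -8. Coefficients: -2, -2, -8, 8
Bring down -2.
  -2 * -8 = 16; 16 - 2 = 14
  14 * -8 = -112; -112 - 8 = -120
  -120 * -8 = 960; 960 + 8 = 968
Quotient: -2y^2 + 14y - 120, Remainder: 968


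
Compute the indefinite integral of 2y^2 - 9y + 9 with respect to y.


Reverse power rule on each term:
  ∫ 2y^2 dy = (2/3)y^3
  ∫ -9y dy = -(9/2)y^2
  ∫ 9 dy = 9y
F(y) = (2/3)y^3 - (9/2)y^2 + 9y + C


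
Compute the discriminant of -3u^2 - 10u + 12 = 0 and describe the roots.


D = b^2 - 4ac = (-10)^2 - 4(-3)(12) = 100 + 144 = 244
Since D > 0: two distinct irrational roots


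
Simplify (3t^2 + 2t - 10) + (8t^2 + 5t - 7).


Align terms by degree and add:
  3t^2 + 2t - 10
+ 8t^2 + 5t - 7
= 11t^2 + 7t - 17


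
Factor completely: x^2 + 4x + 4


Roots satisfy r1 + r2 = -b/a = -4 and r1*r2 = c/a = 4.
So r1 = -2, r2 = -2.
x^2 + 4x + 4 = (x - r1)(x - r2) = (x + 2)(x + 2)


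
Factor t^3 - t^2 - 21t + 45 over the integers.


Try integer roots (divisors of 45). t=-5: p(-5)=0.
Divide out (t + 5): quotient is t^2 - 6t + 9.
Factor the quadratic: (t - 3)(t - 3)
Result: (t + 5)(t - 3)(t - 3)


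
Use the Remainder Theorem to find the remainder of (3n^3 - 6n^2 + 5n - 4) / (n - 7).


By the Remainder Theorem, the remainder equals p(7):
  3*(7)^3 = 1029
  -6*(7)^2 = -294
  5*(7)^1 = 35
  constant: -4
Sum: 1029 - 294 + 35 - 4 = 766


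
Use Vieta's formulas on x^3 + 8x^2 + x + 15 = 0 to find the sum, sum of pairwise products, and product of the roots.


Monic cubic x^3+bx^2+cx+d=0: sum=-b, pairwise sum=c, product=-d.
b=8, c=1, d=15
r1+r2+r3 = -8
r1r2+r1r3+r2r3 = 1
r1r2r3 = -15


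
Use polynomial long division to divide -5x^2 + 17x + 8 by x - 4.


(-5x^2 + 17x + 8) / (x - 4)
Step 1: -5x * (x - 4) = -5x^2 + 20x; subtract.
Step 2: -3 * (x - 4) = -3x + 12; subtract.
Quotient: -5x - 3, Remainder: -4


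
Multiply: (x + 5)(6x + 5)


Distribute each term of the first polynomial:
  (x)(6x + 5) = 6x^2 + 5x
  (5)(6x + 5) = 30x + 25
Sum: 6x^2 + 35x + 25


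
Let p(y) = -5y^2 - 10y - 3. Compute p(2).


Using direct substitution:
  -5 * (2)^2 = -20
  -10 * (2)^1 = -20
  constant: -3
Sum = -20 - 20 - 3 = -43


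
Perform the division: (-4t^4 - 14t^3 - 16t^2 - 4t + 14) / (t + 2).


(-4t^4 - 14t^3 - 16t^2 - 4t + 14) / (t + 2)
Step 1: -4t^3 * (t + 2) = -4t^4 - 8t^3; subtract.
Step 2: -6t^2 * (t + 2) = -6t^3 - 12t^2; subtract.
Step 3: -4t * (t + 2) = -4t^2 - 8t; subtract.
Step 4: 4 * (t + 2) = 4t + 8; subtract.
Quotient: -4t^3 - 6t^2 - 4t + 4, Remainder: 6


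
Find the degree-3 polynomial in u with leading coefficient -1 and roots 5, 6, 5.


p(u) = -(u - 5)(u - 6)(u - 5)
Expand: -u^3 + 16u^2 - 85u + 150


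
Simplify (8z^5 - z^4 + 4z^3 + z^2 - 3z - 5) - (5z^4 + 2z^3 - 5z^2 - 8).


Distribute the minus sign:
  (8z^5 - z^4 + 4z^3 + z^2 - 3z - 5)
- (5z^4 + 2z^3 - 5z^2 - 8)
Negate second polynomial: -5z^4 - 2z^3 + 5z^2 + 8
Add: 8z^5 - 6z^4 + 2z^3 + 6z^2 - 3z + 3


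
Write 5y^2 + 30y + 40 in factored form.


Roots satisfy r1 + r2 = -b/a = -6 and r1*r2 = c/a = 8.
So r1 = -4, r2 = -2.
5y^2 + 30y + 40 = 5(y - r1)(y - r2) = 5(y + 4)(y + 2)


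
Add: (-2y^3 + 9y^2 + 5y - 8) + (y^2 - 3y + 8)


Align terms by degree and add:
  -2y^3 + 9y^2 + 5y - 8
+ y^2 - 3y + 8
= -2y^3 + 10y^2 + 2y


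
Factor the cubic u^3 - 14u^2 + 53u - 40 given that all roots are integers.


Try integer roots (divisors of -40). u=5: p(5)=0.
Divide out (u - 5): quotient is u^2 - 9u + 8.
Factor the quadratic: (u - 8)(u - 1)
Result: (u - 5)(u - 8)(u - 1)


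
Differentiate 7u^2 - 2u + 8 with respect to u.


Apply the power rule term by term:
  d/du(7u^2) = 14u
  d/du(-2u) = -2
  d/du(8) = 0
p'(u) = 14u - 2


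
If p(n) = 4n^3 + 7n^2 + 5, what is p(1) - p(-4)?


p(1) = 16
p(-4) = -139
p(1) - p(-4) = 16 + 139 = 155


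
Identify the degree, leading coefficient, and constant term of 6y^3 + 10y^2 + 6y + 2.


Highest power of y is 3, with coefficient 6. Constant term is 2.
Degree = 3, leading coefficient = 6, constant term = 2


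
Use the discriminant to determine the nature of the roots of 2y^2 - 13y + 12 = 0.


D = b^2 - 4ac = (-13)^2 - 4(2)(12) = 169 - 96 = 73
Since D > 0: two distinct irrational roots


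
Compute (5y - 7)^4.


Expand (5y - 7)^4 by repeated multiplication:
  (5y - 7)^2 = 25y^2 - 70y + 49
  (5y - 7)^3 = 125y^3 - 525y^2 + 735y - 343
= 625y^4 - 3500y^3 + 7350y^2 - 6860y + 2401


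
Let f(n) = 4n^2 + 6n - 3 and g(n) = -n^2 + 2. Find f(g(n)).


Substitute g(n) into f:
f(g(n)) = 4*(-n^2 + 2)^2 + 6*(-n^2 + 2) + (-3)
(-n^2 + 2)^2 = n^4 - 4n^2 + 4
Expand and combine: 4n^4 - 22n^2 + 25


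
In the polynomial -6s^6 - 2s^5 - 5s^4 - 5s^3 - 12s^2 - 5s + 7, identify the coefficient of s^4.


Read off the coefficient of s^4: -5


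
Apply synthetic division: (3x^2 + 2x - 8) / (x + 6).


Synthetic division with c = -6. Coefficients: 3, 2, -8
Bring down 3.
  3 * -6 = -18; -18 + 2 = -16
  -16 * -6 = 96; 96 - 8 = 88
Quotient: 3x - 16, Remainder: 88


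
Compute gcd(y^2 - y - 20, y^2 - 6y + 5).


Factor each:
  y^2 - y - 20 = (y - 5)(y + 4)
  y^2 - 6y + 5 = (y - 5)(y - 1)
Common monic factor: y - 5


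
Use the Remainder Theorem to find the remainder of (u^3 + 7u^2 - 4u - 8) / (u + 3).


By the Remainder Theorem, the remainder equals p(-3):
  1*(-3)^3 = -27
  7*(-3)^2 = 63
  -4*(-3)^1 = 12
  constant: -8
Sum: -27 + 63 + 12 - 8 = 40


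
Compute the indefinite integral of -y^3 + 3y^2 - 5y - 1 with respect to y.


Reverse power rule on each term:
  ∫ -y^3 dy = -(1/4)y^4
  ∫ 3y^2 dy = y^3
  ∫ -5y dy = -(5/2)y^2
  ∫ -1 dy = -y
F(y) = -(1/4)y^4 + y^3 - (5/2)y^2 - y + C


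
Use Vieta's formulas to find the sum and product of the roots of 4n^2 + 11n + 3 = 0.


For an^2+bn+c=0: sum = -b/a, product = c/a.
a=4, b=11, c=3
Sum = -(11)/4 = -11/4
Product = (3)/4 = 3/4


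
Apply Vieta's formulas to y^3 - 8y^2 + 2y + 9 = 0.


Monic cubic y^3+by^2+cy+d=0: sum=-b, pairwise sum=c, product=-d.
b=-8, c=2, d=9
r1+r2+r3 = 8
r1r2+r1r3+r2r3 = 2
r1r2r3 = -9


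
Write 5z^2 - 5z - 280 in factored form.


Roots satisfy r1 + r2 = -b/a = 1 and r1*r2 = c/a = -56.
So r1 = -7, r2 = 8.
5z^2 - 5z - 280 = 5(z - r1)(z - r2) = 5(z + 7)(z - 8)


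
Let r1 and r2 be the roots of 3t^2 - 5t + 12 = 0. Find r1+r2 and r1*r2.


For at^2+bt+c=0: sum = -b/a, product = c/a.
a=3, b=-5, c=12
Sum = -(-5)/3 = 5/3
Product = (12)/3 = 4


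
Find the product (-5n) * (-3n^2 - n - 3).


Distribute each term of the first polynomial:
  (-5n)(-3n^2 - n - 3) = 15n^3 + 5n^2 + 15n
Sum: 15n^3 + 5n^2 + 15n


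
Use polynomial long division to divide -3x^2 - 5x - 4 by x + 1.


(-3x^2 - 5x - 4) / (x + 1)
Step 1: -3x * (x + 1) = -3x^2 - 3x; subtract.
Step 2: -2 * (x + 1) = -2x - 2; subtract.
Quotient: -3x - 2, Remainder: -2


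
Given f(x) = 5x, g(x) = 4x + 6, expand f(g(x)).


Substitute g(x) into f:
f(g(x)) = 5*(4x + 6)
Expand and combine: 20x + 30


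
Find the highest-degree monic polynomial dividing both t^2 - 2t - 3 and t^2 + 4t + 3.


Factor each:
  t^2 - 2t - 3 = (t + 1)(t - 3)
  t^2 + 4t + 3 = (t + 1)(t + 3)
Common monic factor: t + 1


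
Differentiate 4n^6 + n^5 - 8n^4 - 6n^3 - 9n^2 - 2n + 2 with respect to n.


Apply the power rule term by term:
  d/dn(4n^6) = 24n^5
  d/dn(n^5) = 5n^4
  d/dn(-8n^4) = -32n^3
  d/dn(-6n^3) = -18n^2
  d/dn(-9n^2) = -18n
  d/dn(-2n) = -2
  d/dn(2) = 0
p'(n) = 24n^5 + 5n^4 - 32n^3 - 18n^2 - 18n - 2


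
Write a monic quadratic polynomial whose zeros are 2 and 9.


p(x) = (x - 2)(x - 9)
Expand: x^2 - 11x + 18


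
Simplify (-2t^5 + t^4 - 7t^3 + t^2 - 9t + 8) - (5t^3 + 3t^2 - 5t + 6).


Distribute the minus sign:
  (-2t^5 + t^4 - 7t^3 + t^2 - 9t + 8)
- (5t^3 + 3t^2 - 5t + 6)
Negate second polynomial: -5t^3 - 3t^2 + 5t - 6
Add: -2t^5 + t^4 - 12t^3 - 2t^2 - 4t + 2


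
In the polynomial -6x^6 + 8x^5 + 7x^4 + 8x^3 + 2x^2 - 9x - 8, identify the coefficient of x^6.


Read off the coefficient of x^6: -6


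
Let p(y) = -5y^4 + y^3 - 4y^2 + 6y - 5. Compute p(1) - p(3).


p(1) = -7
p(3) = -401
p(1) - p(3) = -7 + 401 = 394


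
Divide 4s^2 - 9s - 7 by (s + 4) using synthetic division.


Synthetic division with c = -4. Coefficients: 4, -9, -7
Bring down 4.
  4 * -4 = -16; -16 - 9 = -25
  -25 * -4 = 100; 100 - 7 = 93
Quotient: 4s - 25, Remainder: 93


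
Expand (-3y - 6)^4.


Expand (-3y - 6)^4 by repeated multiplication:
  (-3y - 6)^2 = 9y^2 + 36y + 36
  (-3y - 6)^3 = -27y^3 - 162y^2 - 324y - 216
= 81y^4 + 648y^3 + 1944y^2 + 2592y + 1296


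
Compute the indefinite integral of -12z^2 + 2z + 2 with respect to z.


Reverse power rule on each term:
  ∫ -12z^2 dz = -4z^3
  ∫ 2z dz = z^2
  ∫ 2 dz = 2z
F(z) = -4z^3 + z^2 + 2z + C


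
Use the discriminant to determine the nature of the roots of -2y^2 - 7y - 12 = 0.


D = b^2 - 4ac = (-7)^2 - 4(-2)(-12) = 49 - 96 = -47
Since D < 0: two complex conjugate roots (no real roots)


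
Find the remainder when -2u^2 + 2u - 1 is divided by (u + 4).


By the Remainder Theorem, the remainder equals p(-4):
  -2*(-4)^2 = -32
  2*(-4)^1 = -8
  constant: -1
Sum: -32 - 8 - 1 = -41


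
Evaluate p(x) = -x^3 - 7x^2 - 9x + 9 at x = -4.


Using direct substitution:
  -1 * (-4)^3 = 64
  -7 * (-4)^2 = -112
  -9 * (-4)^1 = 36
  constant: 9
Sum = 64 - 112 + 36 + 9 = -3


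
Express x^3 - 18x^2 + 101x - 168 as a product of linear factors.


Try integer roots (divisors of -168). x=8: p(8)=0.
Divide out (x - 8): quotient is x^2 - 10x + 21.
Factor the quadratic: (x - 7)(x - 3)
Result: (x - 8)(x - 7)(x - 3)


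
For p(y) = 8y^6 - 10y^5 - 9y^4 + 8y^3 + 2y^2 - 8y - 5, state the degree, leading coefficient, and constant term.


Highest power of y is 6, with coefficient 8. Constant term is -5.
Degree = 6, leading coefficient = 8, constant term = -5


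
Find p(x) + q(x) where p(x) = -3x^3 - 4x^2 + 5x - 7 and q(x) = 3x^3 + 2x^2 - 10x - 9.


Align terms by degree and add:
  -3x^3 - 4x^2 + 5x - 7
+ 3x^3 + 2x^2 - 10x - 9
= -2x^2 - 5x - 16


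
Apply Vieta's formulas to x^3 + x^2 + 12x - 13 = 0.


Monic cubic x^3+bx^2+cx+d=0: sum=-b, pairwise sum=c, product=-d.
b=1, c=12, d=-13
r1+r2+r3 = -1
r1r2+r1r3+r2r3 = 12
r1r2r3 = 13


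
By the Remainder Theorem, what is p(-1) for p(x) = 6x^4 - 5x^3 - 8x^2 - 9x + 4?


By the Remainder Theorem, the remainder equals p(-1):
  6*(-1)^4 = 6
  -5*(-1)^3 = 5
  -8*(-1)^2 = -8
  -9*(-1)^1 = 9
  constant: 4
Sum: 6 + 5 - 8 + 9 + 4 = 16


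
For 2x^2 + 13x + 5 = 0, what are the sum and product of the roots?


For ax^2+bx+c=0: sum = -b/a, product = c/a.
a=2, b=13, c=5
Sum = -(13)/2 = -13/2
Product = (5)/2 = 5/2


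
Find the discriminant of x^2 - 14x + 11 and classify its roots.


D = b^2 - 4ac = (-14)^2 - 4(1)(11) = 196 - 44 = 152
Since D > 0: two distinct irrational roots


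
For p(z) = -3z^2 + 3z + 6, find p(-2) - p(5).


p(-2) = -12
p(5) = -54
p(-2) - p(5) = -12 + 54 = 42


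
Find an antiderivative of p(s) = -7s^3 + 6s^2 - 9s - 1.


Reverse power rule on each term:
  ∫ -7s^3 ds = -(7/4)s^4
  ∫ 6s^2 ds = 2s^3
  ∫ -9s ds = -(9/2)s^2
  ∫ -1 ds = -s
F(s) = -(7/4)s^4 + 2s^3 - (9/2)s^2 - s + C


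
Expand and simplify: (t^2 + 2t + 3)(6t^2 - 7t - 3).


Distribute each term of the first polynomial:
  (t^2)(6t^2 - 7t - 3) = 6t^4 - 7t^3 - 3t^2
  (2t)(6t^2 - 7t - 3) = 12t^3 - 14t^2 - 6t
  (3)(6t^2 - 7t - 3) = 18t^2 - 21t - 9
Sum: 6t^4 + 5t^3 + t^2 - 27t - 9


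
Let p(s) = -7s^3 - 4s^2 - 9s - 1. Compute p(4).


Using direct substitution:
  -7 * (4)^3 = -448
  -4 * (4)^2 = -64
  -9 * (4)^1 = -36
  constant: -1
Sum = -448 - 64 - 36 - 1 = -549


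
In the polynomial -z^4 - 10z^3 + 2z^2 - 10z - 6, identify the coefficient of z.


Read off the coefficient of z: -10


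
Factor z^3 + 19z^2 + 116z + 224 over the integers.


Try integer roots (divisors of 224). z=-4: p(-4)=0.
Divide out (z + 4): quotient is z^2 + 15z + 56.
Factor the quadratic: (z + 7)(z + 8)
Result: (z + 4)(z + 7)(z + 8)


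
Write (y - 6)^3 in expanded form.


Expand (y - 6)^3 by repeated multiplication:
  (y - 6)^2 = y^2 - 12y + 36
= y^3 - 18y^2 + 108y - 216


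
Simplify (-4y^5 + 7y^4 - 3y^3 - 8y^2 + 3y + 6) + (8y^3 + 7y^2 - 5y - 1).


Align terms by degree and add:
  -4y^5 + 7y^4 - 3y^3 - 8y^2 + 3y + 6
+ 8y^3 + 7y^2 - 5y - 1
= -4y^5 + 7y^4 + 5y^3 - y^2 - 2y + 5


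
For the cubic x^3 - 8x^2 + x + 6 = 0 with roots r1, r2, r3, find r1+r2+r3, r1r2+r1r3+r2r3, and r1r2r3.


Monic cubic x^3+bx^2+cx+d=0: sum=-b, pairwise sum=c, product=-d.
b=-8, c=1, d=6
r1+r2+r3 = 8
r1r2+r1r3+r2r3 = 1
r1r2r3 = -6


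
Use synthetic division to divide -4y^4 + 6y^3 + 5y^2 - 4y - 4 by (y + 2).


Synthetic division with c = -2. Coefficients: -4, 6, 5, -4, -4
Bring down -4.
  -4 * -2 = 8; 8 + 6 = 14
  14 * -2 = -28; -28 + 5 = -23
  -23 * -2 = 46; 46 - 4 = 42
  42 * -2 = -84; -84 - 4 = -88
Quotient: -4y^3 + 14y^2 - 23y + 42, Remainder: -88


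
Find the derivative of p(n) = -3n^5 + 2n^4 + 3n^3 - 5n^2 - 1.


Apply the power rule term by term:
  d/dn(-3n^5) = -15n^4
  d/dn(2n^4) = 8n^3
  d/dn(3n^3) = 9n^2
  d/dn(-5n^2) = -10n
  d/dn(-1) = 0
p'(n) = -15n^4 + 8n^3 + 9n^2 - 10n


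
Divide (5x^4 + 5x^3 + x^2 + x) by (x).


(5x^4 + 5x^3 + x^2 + x) / (x)
Step 1: 5x^3 * (x) = 5x^4; subtract.
Step 2: 5x^2 * (x) = 5x^3; subtract.
Step 3: x * (x) = x^2; subtract.
Step 4: 1 * (x) = x; subtract.
Quotient: 5x^3 + 5x^2 + x + 1, Remainder: 0


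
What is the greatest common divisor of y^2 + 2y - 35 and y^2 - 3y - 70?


Factor each:
  y^2 + 2y - 35 = (y + 7)(y - 5)
  y^2 - 3y - 70 = (y + 7)(y - 10)
Common monic factor: y + 7


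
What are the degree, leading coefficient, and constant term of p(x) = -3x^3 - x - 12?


Highest power of x is 3, with coefficient -3. Constant term is -12.
Degree = 3, leading coefficient = -3, constant term = -12


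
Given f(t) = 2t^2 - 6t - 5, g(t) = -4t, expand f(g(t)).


Substitute g(t) into f:
f(g(t)) = 2*(-4t)^2 + (-6)*(-4t) + (-5)
(-4t)^2 = 16t^2
Expand and combine: 32t^2 + 24t - 5


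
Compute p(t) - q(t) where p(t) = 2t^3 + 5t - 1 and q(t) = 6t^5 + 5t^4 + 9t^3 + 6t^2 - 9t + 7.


Distribute the minus sign:
  (2t^3 + 5t - 1)
- (6t^5 + 5t^4 + 9t^3 + 6t^2 - 9t + 7)
Negate second polynomial: -6t^5 - 5t^4 - 9t^3 - 6t^2 + 9t - 7
Add: -6t^5 - 5t^4 - 7t^3 - 6t^2 + 14t - 8


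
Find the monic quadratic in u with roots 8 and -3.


p(u) = (u - 8)(u + 3)
Expand: u^2 - 5u - 24


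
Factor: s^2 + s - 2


Roots satisfy r1 + r2 = -b/a = -1 and r1*r2 = c/a = -2.
So r1 = -2, r2 = 1.
s^2 + s - 2 = (s - r1)(s - r2) = (s + 2)(s - 1)


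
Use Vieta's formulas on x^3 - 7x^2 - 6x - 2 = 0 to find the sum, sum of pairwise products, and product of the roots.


Monic cubic x^3+bx^2+cx+d=0: sum=-b, pairwise sum=c, product=-d.
b=-7, c=-6, d=-2
r1+r2+r3 = 7
r1r2+r1r3+r2r3 = -6
r1r2r3 = 2


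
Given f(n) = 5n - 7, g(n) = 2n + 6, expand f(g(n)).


Substitute g(n) into f:
f(g(n)) = 5*(2n + 6) + (-7)
Expand and combine: 10n + 23


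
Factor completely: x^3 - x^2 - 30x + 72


Try integer roots (divisors of 72). x=4: p(4)=0.
Divide out (x - 4): quotient is x^2 + 3x - 18.
Factor the quadratic: (x + 6)(x - 3)
Result: (x - 4)(x + 6)(x - 3)


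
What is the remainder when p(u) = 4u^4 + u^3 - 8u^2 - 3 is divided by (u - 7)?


By the Remainder Theorem, the remainder equals p(7):
  4*(7)^4 = 9604
  1*(7)^3 = 343
  -8*(7)^2 = -392
  0*(7)^1 = 0
  constant: -3
Sum: 9604 + 343 - 392 + 0 - 3 = 9552


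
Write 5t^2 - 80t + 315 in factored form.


Roots satisfy r1 + r2 = -b/a = 16 and r1*r2 = c/a = 63.
So r1 = 7, r2 = 9.
5t^2 - 80t + 315 = 5(t - r1)(t - r2) = 5(t - 7)(t - 9)


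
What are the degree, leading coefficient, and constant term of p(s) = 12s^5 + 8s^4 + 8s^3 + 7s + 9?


Highest power of s is 5, with coefficient 12. Constant term is 9.
Degree = 5, leading coefficient = 12, constant term = 9


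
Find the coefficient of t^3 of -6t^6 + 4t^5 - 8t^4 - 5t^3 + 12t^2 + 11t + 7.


Read off the coefficient of t^3: -5


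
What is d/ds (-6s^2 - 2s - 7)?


Apply the power rule term by term:
  d/ds(-6s^2) = -12s
  d/ds(-2s) = -2
  d/ds(-7) = 0
p'(s) = -12s - 2


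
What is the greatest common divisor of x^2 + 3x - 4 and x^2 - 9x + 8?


Factor each:
  x^2 + 3x - 4 = (x - 1)(x + 4)
  x^2 - 9x + 8 = (x - 1)(x - 8)
Common monic factor: x - 1


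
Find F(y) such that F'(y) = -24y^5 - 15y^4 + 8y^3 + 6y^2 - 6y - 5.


Reverse power rule on each term:
  ∫ -24y^5 dy = -4y^6
  ∫ -15y^4 dy = -3y^5
  ∫ 8y^3 dy = 2y^4
  ∫ 6y^2 dy = 2y^3
  ∫ -6y dy = -3y^2
  ∫ -5 dy = -5y
F(y) = -4y^6 - 3y^5 + 2y^4 + 2y^3 - 3y^2 - 5y + C


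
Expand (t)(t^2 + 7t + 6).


Distribute each term of the first polynomial:
  (t)(t^2 + 7t + 6) = t^3 + 7t^2 + 6t
Sum: t^3 + 7t^2 + 6t


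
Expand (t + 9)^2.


Expand (t + 9)^2 by repeated multiplication:
= t^2 + 18t + 81


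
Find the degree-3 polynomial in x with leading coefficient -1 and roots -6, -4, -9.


p(x) = -(x + 6)(x + 4)(x + 9)
Expand: -x^3 - 19x^2 - 114x - 216


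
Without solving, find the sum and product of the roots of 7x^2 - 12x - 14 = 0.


For ax^2+bx+c=0: sum = -b/a, product = c/a.
a=7, b=-12, c=-14
Sum = -(-12)/7 = 12/7
Product = (-14)/7 = -2


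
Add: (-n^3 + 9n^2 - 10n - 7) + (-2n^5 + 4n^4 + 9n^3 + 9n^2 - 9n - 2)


Align terms by degree and add:
  -n^3 + 9n^2 - 10n - 7
  -2n^5 + 4n^4 + 9n^3 + 9n^2 - 9n - 2
= -2n^5 + 4n^4 + 8n^3 + 18n^2 - 19n - 9


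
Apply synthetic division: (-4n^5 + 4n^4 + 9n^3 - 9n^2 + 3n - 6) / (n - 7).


Synthetic division with c = 7. Coefficients: -4, 4, 9, -9, 3, -6
Bring down -4.
  -4 * 7 = -28; -28 + 4 = -24
  -24 * 7 = -168; -168 + 9 = -159
  -159 * 7 = -1113; -1113 - 9 = -1122
  -1122 * 7 = -7854; -7854 + 3 = -7851
  -7851 * 7 = -54957; -54957 - 6 = -54963
Quotient: -4n^4 - 24n^3 - 159n^2 - 1122n - 7851, Remainder: -54963


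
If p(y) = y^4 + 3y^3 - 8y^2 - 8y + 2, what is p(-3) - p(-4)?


p(-3) = -46
p(-4) = -30
p(-3) - p(-4) = -46 + 30 = -16


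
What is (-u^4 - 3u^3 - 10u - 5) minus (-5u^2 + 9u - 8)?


Distribute the minus sign:
  (-u^4 - 3u^3 - 10u - 5)
- (-5u^2 + 9u - 8)
Negate second polynomial: 5u^2 - 9u + 8
Add: -u^4 - 3u^3 + 5u^2 - 19u + 3


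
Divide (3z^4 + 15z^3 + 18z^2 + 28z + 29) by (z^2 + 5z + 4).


(3z^4 + 15z^3 + 18z^2 + 28z + 29) / (z^2 + 5z + 4)
Step 1: 3z^2 * (z^2 + 5z + 4) = 3z^4 + 15z^3 + 12z^2; subtract.
Step 2: 0 * (z^2 + 5z + 4) = 0; subtract.
Step 3: 6 * (z^2 + 5z + 4) = 6z^2 + 30z + 24; subtract.
Quotient: 3z^2 + 6, Remainder: -2z + 5


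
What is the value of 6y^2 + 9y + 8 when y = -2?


Using direct substitution:
  6 * (-2)^2 = 24
  9 * (-2)^1 = -18
  constant: 8
Sum = 24 - 18 + 8 = 14


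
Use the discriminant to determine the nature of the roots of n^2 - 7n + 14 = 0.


D = b^2 - 4ac = (-7)^2 - 4(1)(14) = 49 - 56 = -7
Since D < 0: two complex conjugate roots (no real roots)


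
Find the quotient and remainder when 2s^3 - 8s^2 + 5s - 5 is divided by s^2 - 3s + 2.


(2s^3 - 8s^2 + 5s - 5) / (s^2 - 3s + 2)
Step 1: 2s * (s^2 - 3s + 2) = 2s^3 - 6s^2 + 4s; subtract.
Step 2: -2 * (s^2 - 3s + 2) = -2s^2 + 6s - 4; subtract.
Quotient: 2s - 2, Remainder: -5s - 1


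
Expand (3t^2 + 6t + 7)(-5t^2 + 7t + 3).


Distribute each term of the first polynomial:
  (3t^2)(-5t^2 + 7t + 3) = -15t^4 + 21t^3 + 9t^2
  (6t)(-5t^2 + 7t + 3) = -30t^3 + 42t^2 + 18t
  (7)(-5t^2 + 7t + 3) = -35t^2 + 49t + 21
Sum: -15t^4 - 9t^3 + 16t^2 + 67t + 21


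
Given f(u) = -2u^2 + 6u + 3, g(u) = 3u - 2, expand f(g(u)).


Substitute g(u) into f:
f(g(u)) = -2*(3u - 2)^2 + 6*(3u - 2) + 3
(3u - 2)^2 = 9u^2 - 12u + 4
Expand and combine: -18u^2 + 42u - 17


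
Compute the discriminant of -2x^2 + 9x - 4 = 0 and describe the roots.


D = b^2 - 4ac = (9)^2 - 4(-2)(-4) = 81 - 32 = 49
Since D > 0: two distinct rational roots


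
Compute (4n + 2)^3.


Expand (4n + 2)^3 by repeated multiplication:
  (4n + 2)^2 = 16n^2 + 16n + 4
= 64n^3 + 96n^2 + 48n + 8


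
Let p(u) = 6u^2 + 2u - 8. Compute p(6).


Using direct substitution:
  6 * (6)^2 = 216
  2 * (6)^1 = 12
  constant: -8
Sum = 216 + 12 - 8 = 220


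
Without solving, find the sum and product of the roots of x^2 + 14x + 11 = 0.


For ax^2+bx+c=0: sum = -b/a, product = c/a.
a=1, b=14, c=11
Sum = -(14)/1 = -14
Product = (11)/1 = 11


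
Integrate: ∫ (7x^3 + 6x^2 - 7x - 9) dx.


Reverse power rule on each term:
  ∫ 7x^3 dx = (7/4)x^4
  ∫ 6x^2 dx = 2x^3
  ∫ -7x dx = -(7/2)x^2
  ∫ -9 dx = -9x
F(x) = (7/4)x^4 + 2x^3 - (7/2)x^2 - 9x + C


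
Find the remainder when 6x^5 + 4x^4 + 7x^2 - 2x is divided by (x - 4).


By the Remainder Theorem, the remainder equals p(4):
  6*(4)^5 = 6144
  4*(4)^4 = 1024
  0*(4)^3 = 0
  7*(4)^2 = 112
  -2*(4)^1 = -8
  constant: 0
Sum: 6144 + 1024 + 0 + 112 - 8 + 0 = 7272


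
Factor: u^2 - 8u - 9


Roots satisfy r1 + r2 = -b/a = 8 and r1*r2 = c/a = -9.
So r1 = -1, r2 = 9.
u^2 - 8u - 9 = (u - r1)(u - r2) = (u + 1)(u - 9)


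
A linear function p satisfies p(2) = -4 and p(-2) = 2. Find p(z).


p(z) = mz + b. Using p(2)=-4, p(-2)=2:
m = (-4 - 2)/(2 + 2) = -6/4 = -3/2
b = -4 - m*(2) = -4 + 3 = -1
p(z) = -(3/2)z - 1


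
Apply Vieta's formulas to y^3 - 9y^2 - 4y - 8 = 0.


Monic cubic y^3+by^2+cy+d=0: sum=-b, pairwise sum=c, product=-d.
b=-9, c=-4, d=-8
r1+r2+r3 = 9
r1r2+r1r3+r2r3 = -4
r1r2r3 = 8


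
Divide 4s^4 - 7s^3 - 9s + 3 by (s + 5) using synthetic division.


Synthetic division with c = -5. Coefficients: 4, -7, 0, -9, 3
Bring down 4.
  4 * -5 = -20; -20 - 7 = -27
  -27 * -5 = 135; 135 + 0 = 135
  135 * -5 = -675; -675 - 9 = -684
  -684 * -5 = 3420; 3420 + 3 = 3423
Quotient: 4s^3 - 27s^2 + 135s - 684, Remainder: 3423


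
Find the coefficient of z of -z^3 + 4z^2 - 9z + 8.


Read off the coefficient of z: -9


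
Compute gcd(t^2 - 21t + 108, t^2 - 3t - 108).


Factor each:
  t^2 - 21t + 108 = (t - 12)(t - 9)
  t^2 - 3t - 108 = (t - 12)(t + 9)
Common monic factor: t - 12


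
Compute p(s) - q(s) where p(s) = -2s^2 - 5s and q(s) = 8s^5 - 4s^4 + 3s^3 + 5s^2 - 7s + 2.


Distribute the minus sign:
  (-2s^2 - 5s)
- (8s^5 - 4s^4 + 3s^3 + 5s^2 - 7s + 2)
Negate second polynomial: -8s^5 + 4s^4 - 3s^3 - 5s^2 + 7s - 2
Add: -8s^5 + 4s^4 - 3s^3 - 7s^2 + 2s - 2


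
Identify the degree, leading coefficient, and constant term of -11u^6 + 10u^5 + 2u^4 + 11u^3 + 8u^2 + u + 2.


Highest power of u is 6, with coefficient -11. Constant term is 2.
Degree = 6, leading coefficient = -11, constant term = 2


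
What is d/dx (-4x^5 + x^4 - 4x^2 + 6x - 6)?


Apply the power rule term by term:
  d/dx(-4x^5) = -20x^4
  d/dx(x^4) = 4x^3
  d/dx(-4x^2) = -8x
  d/dx(6x) = 6
  d/dx(-6) = 0
p'(x) = -20x^4 + 4x^3 - 8x + 6


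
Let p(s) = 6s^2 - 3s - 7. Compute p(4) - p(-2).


p(4) = 77
p(-2) = 23
p(4) - p(-2) = 77 - 23 = 54


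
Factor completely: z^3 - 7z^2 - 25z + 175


Try integer roots (divisors of 175). z=-5: p(-5)=0.
Divide out (z + 5): quotient is z^2 - 12z + 35.
Factor the quadratic: (z - 7)(z - 5)
Result: (z + 5)(z - 7)(z - 5)


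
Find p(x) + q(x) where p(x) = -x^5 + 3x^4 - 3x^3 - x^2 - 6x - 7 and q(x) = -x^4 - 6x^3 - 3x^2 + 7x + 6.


Align terms by degree and add:
  -x^5 + 3x^4 - 3x^3 - x^2 - 6x - 7
  -x^4 - 6x^3 - 3x^2 + 7x + 6
= -x^5 + 2x^4 - 9x^3 - 4x^2 + x - 1


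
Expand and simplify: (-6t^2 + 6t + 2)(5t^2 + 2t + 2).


Distribute each term of the first polynomial:
  (-6t^2)(5t^2 + 2t + 2) = -30t^4 - 12t^3 - 12t^2
  (6t)(5t^2 + 2t + 2) = 30t^3 + 12t^2 + 12t
  (2)(5t^2 + 2t + 2) = 10t^2 + 4t + 4
Sum: -30t^4 + 18t^3 + 10t^2 + 16t + 4


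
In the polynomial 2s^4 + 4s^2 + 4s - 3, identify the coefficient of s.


Read off the coefficient of s: 4


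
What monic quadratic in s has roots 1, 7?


p(s) = (s - 1)(s - 7)
Expand: s^2 - 8s + 7


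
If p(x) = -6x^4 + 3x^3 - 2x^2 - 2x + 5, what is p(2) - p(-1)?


p(2) = -79
p(-1) = -4
p(2) - p(-1) = -79 + 4 = -75


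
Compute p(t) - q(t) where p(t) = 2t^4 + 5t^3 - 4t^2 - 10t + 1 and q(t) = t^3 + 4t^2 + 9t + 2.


Distribute the minus sign:
  (2t^4 + 5t^3 - 4t^2 - 10t + 1)
- (t^3 + 4t^2 + 9t + 2)
Negate second polynomial: -t^3 - 4t^2 - 9t - 2
Add: 2t^4 + 4t^3 - 8t^2 - 19t - 1


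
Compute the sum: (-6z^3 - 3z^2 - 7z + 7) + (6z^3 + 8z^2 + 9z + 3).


Align terms by degree and add:
  -6z^3 - 3z^2 - 7z + 7
+ 6z^3 + 8z^2 + 9z + 3
= 5z^2 + 2z + 10


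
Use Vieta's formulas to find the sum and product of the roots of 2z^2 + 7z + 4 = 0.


For az^2+bz+c=0: sum = -b/a, product = c/a.
a=2, b=7, c=4
Sum = -(7)/2 = -7/2
Product = (4)/2 = 2


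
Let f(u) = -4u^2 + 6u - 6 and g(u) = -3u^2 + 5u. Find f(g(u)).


Substitute g(u) into f:
f(g(u)) = -4*(-3u^2 + 5u)^2 + 6*(-3u^2 + 5u) + (-6)
(-3u^2 + 5u)^2 = 9u^4 - 30u^3 + 25u^2
Expand and combine: -36u^4 + 120u^3 - 118u^2 + 30u - 6


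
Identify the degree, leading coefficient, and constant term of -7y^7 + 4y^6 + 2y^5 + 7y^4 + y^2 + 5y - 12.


Highest power of y is 7, with coefficient -7. Constant term is -12.
Degree = 7, leading coefficient = -7, constant term = -12


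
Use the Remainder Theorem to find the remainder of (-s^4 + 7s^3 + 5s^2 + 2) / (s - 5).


By the Remainder Theorem, the remainder equals p(5):
  -1*(5)^4 = -625
  7*(5)^3 = 875
  5*(5)^2 = 125
  0*(5)^1 = 0
  constant: 2
Sum: -625 + 875 + 125 + 0 + 2 = 377


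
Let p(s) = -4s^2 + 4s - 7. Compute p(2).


Using direct substitution:
  -4 * (2)^2 = -16
  4 * (2)^1 = 8
  constant: -7
Sum = -16 + 8 - 7 = -15


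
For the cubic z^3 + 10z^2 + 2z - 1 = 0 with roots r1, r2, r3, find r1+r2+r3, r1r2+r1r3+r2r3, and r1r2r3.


Monic cubic z^3+bz^2+cz+d=0: sum=-b, pairwise sum=c, product=-d.
b=10, c=2, d=-1
r1+r2+r3 = -10
r1r2+r1r3+r2r3 = 2
r1r2r3 = 1


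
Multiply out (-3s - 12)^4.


Expand (-3s - 12)^4 by repeated multiplication:
  (-3s - 12)^2 = 9s^2 + 72s + 144
  (-3s - 12)^3 = -27s^3 - 324s^2 - 1296s - 1728
= 81s^4 + 1296s^3 + 7776s^2 + 20736s + 20736


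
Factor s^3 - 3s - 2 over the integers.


Try integer roots (divisors of -2). s=-1: p(-1)=0.
Divide out (s + 1): quotient is s^2 - s - 2.
Factor the quadratic: (s + 1)(s - 2)
Result: (s + 1)(s + 1)(s - 2)


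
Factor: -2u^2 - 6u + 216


Roots satisfy r1 + r2 = -b/a = -3 and r1*r2 = c/a = -108.
So r1 = 9, r2 = -12.
-2u^2 - 6u + 216 = -2(u - r1)(u - r2) = -2(u - 9)(u + 12)


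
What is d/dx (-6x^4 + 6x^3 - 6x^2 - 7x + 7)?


Apply the power rule term by term:
  d/dx(-6x^4) = -24x^3
  d/dx(6x^3) = 18x^2
  d/dx(-6x^2) = -12x
  d/dx(-7x) = -7
  d/dx(7) = 0
p'(x) = -24x^3 + 18x^2 - 12x - 7


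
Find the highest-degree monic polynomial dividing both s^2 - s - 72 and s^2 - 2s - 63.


Factor each:
  s^2 - s - 72 = (s - 9)(s + 8)
  s^2 - 2s - 63 = (s - 9)(s + 7)
Common monic factor: s - 9


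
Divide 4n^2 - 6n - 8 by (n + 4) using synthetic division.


Synthetic division with c = -4. Coefficients: 4, -6, -8
Bring down 4.
  4 * -4 = -16; -16 - 6 = -22
  -22 * -4 = 88; 88 - 8 = 80
Quotient: 4n - 22, Remainder: 80


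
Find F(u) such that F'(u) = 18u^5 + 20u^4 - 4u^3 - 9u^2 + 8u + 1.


Reverse power rule on each term:
  ∫ 18u^5 du = 3u^6
  ∫ 20u^4 du = 4u^5
  ∫ -4u^3 du = -u^4
  ∫ -9u^2 du = -3u^3
  ∫ 8u du = 4u^2
  ∫ 1 du = u
F(u) = 3u^6 + 4u^5 - u^4 - 3u^3 + 4u^2 + u + C


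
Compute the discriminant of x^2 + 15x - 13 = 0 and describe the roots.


D = b^2 - 4ac = (15)^2 - 4(1)(-13) = 225 + 52 = 277
Since D > 0: two distinct irrational roots


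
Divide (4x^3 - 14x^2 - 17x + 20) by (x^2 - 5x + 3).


(4x^3 - 14x^2 - 17x + 20) / (x^2 - 5x + 3)
Step 1: 4x * (x^2 - 5x + 3) = 4x^3 - 20x^2 + 12x; subtract.
Step 2: 6 * (x^2 - 5x + 3) = 6x^2 - 30x + 18; subtract.
Quotient: 4x + 6, Remainder: x + 2
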